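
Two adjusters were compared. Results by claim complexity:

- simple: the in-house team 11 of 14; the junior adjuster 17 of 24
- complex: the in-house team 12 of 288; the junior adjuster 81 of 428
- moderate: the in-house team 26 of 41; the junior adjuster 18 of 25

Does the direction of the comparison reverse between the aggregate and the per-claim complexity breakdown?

Simple: the in-house team 11/14 = 78.6%, the junior adjuster 17/24 = 70.8% → the in-house team
Complex: the in-house team 12/288 = 4.2%, the junior adjuster 81/428 = 18.9% → the junior adjuster
Moderate: the in-house team 26/41 = 63.4%, the junior adjuster 18/25 = 72.0% → the junior adjuster
Overall: the in-house team 49/343 = 14.3%, the junior adjuster 116/477 = 24.3% → the junior adjuster
Neither sweeps: the in-house team wins 1 of 3 groups, the junior adjuster wins 2. The junior adjuster wins overall but not every group — no Simpson reversal.

No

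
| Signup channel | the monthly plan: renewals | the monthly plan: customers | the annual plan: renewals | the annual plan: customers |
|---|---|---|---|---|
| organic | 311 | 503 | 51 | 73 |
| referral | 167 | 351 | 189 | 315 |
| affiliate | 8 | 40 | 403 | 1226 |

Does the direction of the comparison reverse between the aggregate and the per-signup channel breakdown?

Yes

Organic: the monthly plan 311/503 = 61.8%, the annual plan 51/73 = 69.9% → the annual plan
Referral: the monthly plan 167/351 = 47.6%, the annual plan 189/315 = 60.0% → the annual plan
Affiliate: the monthly plan 8/40 = 20.0%, the annual plan 403/1226 = 32.9% → the annual plan
Overall: the monthly plan 486/894 = 54.4%, the annual plan 643/1614 = 39.8% → the monthly plan
The annual plan wins each signup group but the monthly plan wins overall — the comparison reverses. The annual plan's customers skew toward affiliate, which has a lower base rate.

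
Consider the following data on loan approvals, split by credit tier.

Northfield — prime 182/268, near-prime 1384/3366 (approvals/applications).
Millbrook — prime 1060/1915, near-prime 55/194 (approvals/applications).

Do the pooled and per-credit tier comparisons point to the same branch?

No

Prime: Northfield 182/268 = 67.9%, Millbrook 1060/1915 = 55.4% → Northfield
Near-prime: Northfield 1384/3366 = 41.1%, Millbrook 55/194 = 28.4% → Northfield
Overall: Northfield 1566/3634 = 43.1%, Millbrook 1115/2109 = 52.9% → Millbrook
Northfield wins each credit group but Millbrook wins overall — the comparison reverses. Northfield's applications skew toward near-prime, which has a lower base rate.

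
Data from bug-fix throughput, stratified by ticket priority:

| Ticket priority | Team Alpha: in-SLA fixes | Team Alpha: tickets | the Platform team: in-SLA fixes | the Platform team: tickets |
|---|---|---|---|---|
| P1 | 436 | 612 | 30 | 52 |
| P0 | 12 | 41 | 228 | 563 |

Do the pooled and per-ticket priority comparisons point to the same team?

P1: Team Alpha 436/612 = 71.2%, the Platform team 30/52 = 57.7% → Team Alpha
P0: Team Alpha 12/41 = 29.3%, the Platform team 228/563 = 40.5% → the Platform team
Overall: Team Alpha 448/653 = 68.6%, the Platform team 258/615 = 42.0% → Team Alpha
Neither sweeps: Team Alpha wins 1 of 2 groups, the Platform team wins 1. Team Alpha wins overall but not every group — no Simpson reversal.

No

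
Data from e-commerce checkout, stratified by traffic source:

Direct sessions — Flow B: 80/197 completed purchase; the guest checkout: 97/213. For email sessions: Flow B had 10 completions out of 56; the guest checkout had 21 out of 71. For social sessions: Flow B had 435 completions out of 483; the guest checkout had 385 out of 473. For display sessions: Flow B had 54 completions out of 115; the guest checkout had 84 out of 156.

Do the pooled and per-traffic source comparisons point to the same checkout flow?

Direct: Flow B 80/197 = 40.6%, the guest checkout 97/213 = 45.5% → the guest checkout
Email: Flow B 10/56 = 17.9%, the guest checkout 21/71 = 29.6% → the guest checkout
Social: Flow B 435/483 = 90.1%, the guest checkout 385/473 = 81.4% → Flow B
Display: Flow B 54/115 = 47.0%, the guest checkout 84/156 = 53.8% → the guest checkout
Overall: Flow B 579/851 = 68.0%, the guest checkout 587/913 = 64.3% → Flow B
Neither sweeps: Flow B wins 1 of 4 groups, the guest checkout wins 3. Flow B wins overall but not every group — no Simpson reversal.

No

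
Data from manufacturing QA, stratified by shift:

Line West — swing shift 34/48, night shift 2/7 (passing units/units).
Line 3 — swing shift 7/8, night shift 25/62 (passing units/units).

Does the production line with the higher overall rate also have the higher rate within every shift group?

No

Swing shift: Line West 34/48 = 70.8%, Line 3 7/8 = 87.5% → Line 3
Night shift: Line West 2/7 = 28.6%, Line 3 25/62 = 40.3% → Line 3
Overall: Line West 36/55 = 65.5%, Line 3 32/70 = 45.7% → Line West
Line 3 wins each shift group but Line West wins overall — the comparison reverses. Line 3's units skew toward night shift, which has a lower base rate.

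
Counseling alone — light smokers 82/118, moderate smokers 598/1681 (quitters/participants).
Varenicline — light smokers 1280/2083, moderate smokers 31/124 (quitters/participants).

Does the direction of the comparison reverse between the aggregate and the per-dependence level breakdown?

Yes

Light smokers: counseling alone 82/118 = 69.5%, varenicline 1280/2083 = 61.4% → counseling alone
Moderate smokers: counseling alone 598/1681 = 35.6%, varenicline 31/124 = 25.0% → counseling alone
Overall: counseling alone 680/1799 = 37.8%, varenicline 1311/2207 = 59.4% → varenicline
Counseling alone wins each dependence group but varenicline wins overall — the comparison reverses. Counseling alone's participants skew toward moderate smokers, which has a lower base rate.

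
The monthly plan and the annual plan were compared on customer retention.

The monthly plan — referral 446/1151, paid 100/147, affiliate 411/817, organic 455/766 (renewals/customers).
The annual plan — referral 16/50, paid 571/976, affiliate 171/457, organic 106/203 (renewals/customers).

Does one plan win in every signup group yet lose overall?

Yes

Referral: the monthly plan 446/1151 = 38.7%, the annual plan 16/50 = 32.0% → the monthly plan
Paid: the monthly plan 100/147 = 68.0%, the annual plan 571/976 = 58.5% → the monthly plan
Affiliate: the monthly plan 411/817 = 50.3%, the annual plan 171/457 = 37.4% → the monthly plan
Organic: the monthly plan 455/766 = 59.4%, the annual plan 106/203 = 52.2% → the monthly plan
Overall: the monthly plan 1412/2881 = 49.0%, the annual plan 864/1686 = 51.2% → the annual plan
The monthly plan wins each signup group but the annual plan wins overall — the comparison reverses. The monthly plan's customers skew toward referral, which has a lower base rate.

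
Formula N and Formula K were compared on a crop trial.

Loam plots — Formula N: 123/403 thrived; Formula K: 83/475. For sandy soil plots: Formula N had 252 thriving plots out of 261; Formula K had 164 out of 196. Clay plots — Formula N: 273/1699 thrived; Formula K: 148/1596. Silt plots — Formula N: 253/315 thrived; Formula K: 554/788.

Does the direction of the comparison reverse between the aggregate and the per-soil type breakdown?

Loam: Formula N 123/403 = 30.5%, Formula K 83/475 = 17.5% → Formula N
Sandy soil: Formula N 252/261 = 96.6%, Formula K 164/196 = 83.7% → Formula N
Clay: Formula N 273/1699 = 16.1%, Formula K 148/1596 = 9.3% → Formula N
Silt: Formula N 253/315 = 80.3%, Formula K 554/788 = 70.3% → Formula N
Overall: Formula N 901/2678 = 33.6%, Formula K 949/3055 = 31.1% → Formula N
Formula N wins overall and in every soil group — no reversal.

No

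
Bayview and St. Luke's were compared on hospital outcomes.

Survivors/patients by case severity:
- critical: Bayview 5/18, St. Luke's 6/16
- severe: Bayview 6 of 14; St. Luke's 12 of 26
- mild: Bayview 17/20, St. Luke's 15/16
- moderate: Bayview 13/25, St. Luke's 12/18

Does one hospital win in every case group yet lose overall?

No

Critical: Bayview 5/18 = 27.8%, St. Luke's 6/16 = 37.5% → St. Luke's
Severe: Bayview 6/14 = 42.9%, St. Luke's 12/26 = 46.2% → St. Luke's
Mild: Bayview 17/20 = 85.0%, St. Luke's 15/16 = 93.8% → St. Luke's
Moderate: Bayview 13/25 = 52.0%, St. Luke's 12/18 = 66.7% → St. Luke's
Overall: Bayview 41/77 = 53.2%, St. Luke's 45/76 = 59.2% → St. Luke's
St. Luke's wins overall and in every case group — no reversal.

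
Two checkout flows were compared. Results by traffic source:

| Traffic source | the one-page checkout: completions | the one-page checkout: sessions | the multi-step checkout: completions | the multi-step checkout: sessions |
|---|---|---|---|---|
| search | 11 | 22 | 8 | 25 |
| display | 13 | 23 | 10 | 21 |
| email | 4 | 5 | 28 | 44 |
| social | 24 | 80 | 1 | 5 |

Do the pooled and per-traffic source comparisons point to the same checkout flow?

Search: the one-page checkout 11/22 = 50.0%, the multi-step checkout 8/25 = 32.0% → the one-page checkout
Display: the one-page checkout 13/23 = 56.5%, the multi-step checkout 10/21 = 47.6% → the one-page checkout
Email: the one-page checkout 4/5 = 80.0%, the multi-step checkout 28/44 = 63.6% → the one-page checkout
Social: the one-page checkout 24/80 = 30.0%, the multi-step checkout 1/5 = 20.0% → the one-page checkout
Overall: the one-page checkout 52/130 = 40.0%, the multi-step checkout 47/95 = 49.5% → the multi-step checkout
The one-page checkout wins each traffic group but the multi-step checkout wins overall — the comparison reverses. The one-page checkout's sessions skew toward social, which has a lower base rate.

No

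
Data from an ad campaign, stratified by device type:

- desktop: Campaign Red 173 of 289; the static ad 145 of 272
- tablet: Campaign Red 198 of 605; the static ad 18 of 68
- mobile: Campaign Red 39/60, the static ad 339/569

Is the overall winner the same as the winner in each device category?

No

Desktop: Campaign Red 173/289 = 59.9%, the static ad 145/272 = 53.3% → Campaign Red
Tablet: Campaign Red 198/605 = 32.7%, the static ad 18/68 = 26.5% → Campaign Red
Mobile: Campaign Red 39/60 = 65.0%, the static ad 339/569 = 59.6% → Campaign Red
Overall: Campaign Red 410/954 = 43.0%, the static ad 502/909 = 55.2% → the static ad
Campaign Red wins each device group but the static ad wins overall — the comparison reverses. Campaign Red's impressions skew toward tablet, which has a lower base rate.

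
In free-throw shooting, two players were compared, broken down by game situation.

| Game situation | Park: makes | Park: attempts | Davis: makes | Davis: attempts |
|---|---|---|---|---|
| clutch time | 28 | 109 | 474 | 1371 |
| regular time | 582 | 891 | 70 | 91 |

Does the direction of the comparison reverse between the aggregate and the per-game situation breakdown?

Clutch time: Park 28/109 = 25.7%, Davis 474/1371 = 34.6% → Davis
Regular time: Park 582/891 = 65.3%, Davis 70/91 = 76.9% → Davis
Overall: Park 610/1000 = 61.0%, Davis 544/1462 = 37.2% → Park
Davis wins each game group but Park wins overall — the comparison reverses. Davis's attempts skew toward clutch time, which has a lower base rate.

Yes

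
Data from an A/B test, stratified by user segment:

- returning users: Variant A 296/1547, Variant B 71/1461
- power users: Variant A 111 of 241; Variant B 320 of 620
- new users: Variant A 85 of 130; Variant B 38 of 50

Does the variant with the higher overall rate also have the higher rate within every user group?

Returning users: Variant A 296/1547 = 19.1%, Variant B 71/1461 = 4.9% → Variant A
Power users: Variant A 111/241 = 46.1%, Variant B 320/620 = 51.6% → Variant B
New users: Variant A 85/130 = 65.4%, Variant B 38/50 = 76.0% → Variant B
Overall: Variant A 492/1918 = 25.7%, Variant B 429/2131 = 20.1% → Variant A
Neither sweeps: Variant A wins 1 of 3 groups, Variant B wins 2. Variant A wins overall but not every group — no Simpson reversal.

No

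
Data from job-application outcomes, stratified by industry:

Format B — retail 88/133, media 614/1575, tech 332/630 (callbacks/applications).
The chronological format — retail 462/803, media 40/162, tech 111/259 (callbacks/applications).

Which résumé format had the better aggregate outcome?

the chronological format

Retail: Format B 88/133 = 66.2%, the chronological format 462/803 = 57.5% → Format B
Media: Format B 614/1575 = 39.0%, the chronological format 40/162 = 24.7% → Format B
Tech: Format B 332/630 = 52.7%, the chronological format 111/259 = 42.9% → Format B
Overall: Format B 1034/2338 = 44.2%, the chronological format 613/1224 = 50.1% → the chronological format
(Format B wins every industry group but the chronological format wins overall — Format B's applications skew toward the low-rate media group.)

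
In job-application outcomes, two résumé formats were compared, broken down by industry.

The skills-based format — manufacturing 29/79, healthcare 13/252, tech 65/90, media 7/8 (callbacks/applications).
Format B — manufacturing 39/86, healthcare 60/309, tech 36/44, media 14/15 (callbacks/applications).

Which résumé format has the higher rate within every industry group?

Format B

Manufacturing: the skills-based format 29/79 = 36.7%, Format B 39/86 = 45.3% → Format B
Healthcare: the skills-based format 13/252 = 5.2%, Format B 60/309 = 19.4% → Format B
Tech: the skills-based format 65/90 = 72.2%, Format B 36/44 = 81.8% → Format B
Media: the skills-based format 7/8 = 87.5%, Format B 14/15 = 93.3% → Format B
Format B has the higher rate in all 4 groups.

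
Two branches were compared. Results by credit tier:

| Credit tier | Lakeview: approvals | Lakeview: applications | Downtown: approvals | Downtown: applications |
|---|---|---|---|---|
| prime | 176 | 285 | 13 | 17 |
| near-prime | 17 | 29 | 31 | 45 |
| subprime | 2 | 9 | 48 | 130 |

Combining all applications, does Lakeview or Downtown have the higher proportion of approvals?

Lakeview

Prime: Lakeview 176/285 = 61.8%, Downtown 13/17 = 76.5% → Downtown
Near-prime: Lakeview 17/29 = 58.6%, Downtown 31/45 = 68.9% → Downtown
Subprime: Lakeview 2/9 = 22.2%, Downtown 48/130 = 36.9% → Downtown
Overall: Lakeview 195/323 = 60.4%, Downtown 92/192 = 47.9% → Lakeview
(Downtown wins every credit group but Lakeview wins overall — Downtown's applications skew toward the low-rate subprime group.)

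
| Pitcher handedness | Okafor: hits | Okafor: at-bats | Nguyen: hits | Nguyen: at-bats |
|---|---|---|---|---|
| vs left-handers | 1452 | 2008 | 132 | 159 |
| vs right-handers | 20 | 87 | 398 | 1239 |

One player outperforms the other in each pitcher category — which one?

Vs left-handers: Okafor 1452/2008 = 72.3%, Nguyen 132/159 = 83.0% → Nguyen
Vs right-handers: Okafor 20/87 = 23.0%, Nguyen 398/1239 = 32.1% → Nguyen
Nguyen has the higher rate in both groups.

Nguyen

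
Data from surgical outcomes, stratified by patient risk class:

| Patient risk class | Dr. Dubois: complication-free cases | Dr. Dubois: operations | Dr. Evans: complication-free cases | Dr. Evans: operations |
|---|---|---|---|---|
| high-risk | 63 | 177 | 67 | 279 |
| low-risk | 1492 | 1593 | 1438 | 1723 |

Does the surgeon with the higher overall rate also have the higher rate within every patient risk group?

High-risk: Dr. Dubois 63/177 = 35.6%, Dr. Evans 67/279 = 24.0% → Dr. Dubois
Low-risk: Dr. Dubois 1492/1593 = 93.7%, Dr. Evans 1438/1723 = 83.5% → Dr. Dubois
Overall: Dr. Dubois 1555/1770 = 87.9%, Dr. Evans 1505/2002 = 75.2% → Dr. Dubois
Dr. Dubois wins overall and in every patient risk group — no reversal.

Yes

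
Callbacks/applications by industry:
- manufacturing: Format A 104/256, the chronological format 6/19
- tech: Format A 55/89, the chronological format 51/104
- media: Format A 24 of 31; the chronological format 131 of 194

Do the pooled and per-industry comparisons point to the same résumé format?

No

Manufacturing: Format A 104/256 = 40.6%, the chronological format 6/19 = 31.6% → Format A
Tech: Format A 55/89 = 61.8%, the chronological format 51/104 = 49.0% → Format A
Media: Format A 24/31 = 77.4%, the chronological format 131/194 = 67.5% → Format A
Overall: Format A 183/376 = 48.7%, the chronological format 188/317 = 59.3% → the chronological format
Format A wins each industry group but the chronological format wins overall — the comparison reverses. Format A's applications skew toward manufacturing, which has a lower base rate.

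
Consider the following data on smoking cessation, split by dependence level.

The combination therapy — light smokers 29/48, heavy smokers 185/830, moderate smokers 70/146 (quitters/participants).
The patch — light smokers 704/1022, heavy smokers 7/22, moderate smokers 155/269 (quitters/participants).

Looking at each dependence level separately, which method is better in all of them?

the patch

Light smokers: the combination therapy 29/48 = 60.4%, the patch 704/1022 = 68.9% → the patch
Heavy smokers: the combination therapy 185/830 = 22.3%, the patch 7/22 = 31.8% → the patch
Moderate smokers: the combination therapy 70/146 = 47.9%, the patch 155/269 = 57.6% → the patch
The patch has the higher rate in all 3 groups.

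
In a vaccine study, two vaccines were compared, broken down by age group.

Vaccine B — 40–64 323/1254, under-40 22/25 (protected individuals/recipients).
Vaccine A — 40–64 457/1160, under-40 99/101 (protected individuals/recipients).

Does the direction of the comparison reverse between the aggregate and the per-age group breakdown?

40–64: Vaccine B 323/1254 = 25.8%, Vaccine A 457/1160 = 39.4% → Vaccine A
Under-40: Vaccine B 22/25 = 88.0%, Vaccine A 99/101 = 98.0% → Vaccine A
Overall: Vaccine B 345/1279 = 27.0%, Vaccine A 556/1261 = 44.1% → Vaccine A
Vaccine A wins overall and in every age group — no reversal.

No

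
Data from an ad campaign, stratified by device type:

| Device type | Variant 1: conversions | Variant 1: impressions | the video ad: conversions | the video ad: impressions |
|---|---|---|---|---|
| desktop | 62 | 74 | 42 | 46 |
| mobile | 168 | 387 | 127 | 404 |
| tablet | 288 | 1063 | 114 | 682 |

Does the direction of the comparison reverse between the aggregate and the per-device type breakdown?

No

Desktop: Variant 1 62/74 = 83.8%, the video ad 42/46 = 91.3% → the video ad
Mobile: Variant 1 168/387 = 43.4%, the video ad 127/404 = 31.4% → Variant 1
Tablet: Variant 1 288/1063 = 27.1%, the video ad 114/682 = 16.7% → Variant 1
Overall: Variant 1 518/1524 = 34.0%, the video ad 283/1132 = 25.0% → Variant 1
Neither sweeps: Variant 1 wins 2 of 3 groups, the video ad wins 1. Variant 1 wins overall but not every group — no Simpson reversal.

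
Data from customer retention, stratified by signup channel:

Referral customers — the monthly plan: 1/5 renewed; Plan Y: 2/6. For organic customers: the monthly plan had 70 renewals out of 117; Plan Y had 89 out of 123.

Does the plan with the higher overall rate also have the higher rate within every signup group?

Yes

Referral: the monthly plan 1/5 = 20.0%, Plan Y 2/6 = 33.3% → Plan Y
Organic: the monthly plan 70/117 = 59.8%, Plan Y 89/123 = 72.4% → Plan Y
Overall: the monthly plan 71/122 = 58.2%, Plan Y 91/129 = 70.5% → Plan Y
Plan Y wins overall and in every signup group — no reversal.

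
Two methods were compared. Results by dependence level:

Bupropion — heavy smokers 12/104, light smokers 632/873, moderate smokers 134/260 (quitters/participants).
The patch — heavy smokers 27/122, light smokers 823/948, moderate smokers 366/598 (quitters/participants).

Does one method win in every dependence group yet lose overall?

Heavy smokers: bupropion 12/104 = 11.5%, the patch 27/122 = 22.1% → the patch
Light smokers: bupropion 632/873 = 72.4%, the patch 823/948 = 86.8% → the patch
Moderate smokers: bupropion 134/260 = 51.5%, the patch 366/598 = 61.2% → the patch
Overall: bupropion 778/1237 = 62.9%, the patch 1216/1668 = 72.9% → the patch
The patch wins overall and in every dependence group — no reversal.

No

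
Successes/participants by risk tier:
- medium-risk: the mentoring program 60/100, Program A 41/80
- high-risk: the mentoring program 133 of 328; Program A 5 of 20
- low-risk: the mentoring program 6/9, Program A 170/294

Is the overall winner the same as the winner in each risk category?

Medium-risk: the mentoring program 60/100 = 60.0%, Program A 41/80 = 51.2% → the mentoring program
High-risk: the mentoring program 133/328 = 40.5%, Program A 5/20 = 25.0% → the mentoring program
Low-risk: the mentoring program 6/9 = 66.7%, Program A 170/294 = 57.8% → the mentoring program
Overall: the mentoring program 199/437 = 45.5%, Program A 216/394 = 54.8% → Program A
The mentoring program wins each risk group but Program A wins overall — the comparison reverses. The mentoring program's participants skew toward high-risk, which has a lower base rate.

No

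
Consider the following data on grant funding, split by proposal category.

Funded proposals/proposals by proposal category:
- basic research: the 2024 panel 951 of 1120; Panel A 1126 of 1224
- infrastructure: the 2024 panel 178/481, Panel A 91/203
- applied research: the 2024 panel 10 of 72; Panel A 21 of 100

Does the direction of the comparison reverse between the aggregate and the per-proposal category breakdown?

No

Basic research: the 2024 panel 951/1120 = 84.9%, Panel A 1126/1224 = 92.0% → Panel A
Infrastructure: the 2024 panel 178/481 = 37.0%, Panel A 91/203 = 44.8% → Panel A
Applied research: the 2024 panel 10/72 = 13.9%, Panel A 21/100 = 21.0% → Panel A
Overall: the 2024 panel 1139/1673 = 68.1%, Panel A 1238/1527 = 81.1% → Panel A
Panel A wins overall and in every proposal group — no reversal.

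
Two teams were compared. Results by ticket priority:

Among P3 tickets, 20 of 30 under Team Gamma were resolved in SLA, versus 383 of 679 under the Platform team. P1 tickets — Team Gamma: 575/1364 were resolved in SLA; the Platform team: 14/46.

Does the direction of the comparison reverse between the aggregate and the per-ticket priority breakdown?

Yes

P3: Team Gamma 20/30 = 66.7%, the Platform team 383/679 = 56.4% → Team Gamma
P1: Team Gamma 575/1364 = 42.2%, the Platform team 14/46 = 30.4% → Team Gamma
Overall: Team Gamma 595/1394 = 42.7%, the Platform team 397/725 = 54.8% → the Platform team
Team Gamma wins each ticket group but the Platform team wins overall — the comparison reverses. Team Gamma's tickets skew toward P1, which has a lower base rate.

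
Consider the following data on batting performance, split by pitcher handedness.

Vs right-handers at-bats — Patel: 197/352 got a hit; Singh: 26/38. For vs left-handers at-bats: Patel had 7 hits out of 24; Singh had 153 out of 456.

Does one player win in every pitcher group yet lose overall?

Vs right-handers: Patel 197/352 = 56.0%, Singh 26/38 = 68.4% → Singh
Vs left-handers: Patel 7/24 = 29.2%, Singh 153/456 = 33.6% → Singh
Overall: Patel 204/376 = 54.3%, Singh 179/494 = 36.2% → Patel
Singh wins each pitcher group but Patel wins overall — the comparison reverses. Singh's at-bats skew toward vs left-handers, which has a lower base rate.

Yes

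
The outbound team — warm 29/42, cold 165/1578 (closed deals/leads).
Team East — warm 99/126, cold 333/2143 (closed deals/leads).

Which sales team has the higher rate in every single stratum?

Warm: the outbound team 29/42 = 69.0%, Team East 99/126 = 78.6% → Team East
Cold: the outbound team 165/1578 = 10.5%, Team East 333/2143 = 15.5% → Team East
Team East has the higher rate in both groups.

Team East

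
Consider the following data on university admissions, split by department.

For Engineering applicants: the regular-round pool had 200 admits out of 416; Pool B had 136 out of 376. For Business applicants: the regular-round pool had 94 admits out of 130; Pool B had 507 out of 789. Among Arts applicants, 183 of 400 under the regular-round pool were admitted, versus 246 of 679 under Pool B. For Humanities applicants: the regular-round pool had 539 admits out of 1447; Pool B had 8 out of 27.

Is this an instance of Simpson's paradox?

Yes

Engineering: the regular-round pool 200/416 = 48.1%, Pool B 136/376 = 36.2% → the regular-round pool
Business: the regular-round pool 94/130 = 72.3%, Pool B 507/789 = 64.3% → the regular-round pool
Arts: the regular-round pool 183/400 = 45.8%, Pool B 246/679 = 36.2% → the regular-round pool
Humanities: the regular-round pool 539/1447 = 37.2%, Pool B 8/27 = 29.6% → the regular-round pool
Overall: the regular-round pool 1016/2393 = 42.5%, Pool B 897/1871 = 47.9% → Pool B
The regular-round pool wins each department group but Pool B wins overall — the comparison reverses. The regular-round pool's applicants skew toward Humanities, which has a lower base rate.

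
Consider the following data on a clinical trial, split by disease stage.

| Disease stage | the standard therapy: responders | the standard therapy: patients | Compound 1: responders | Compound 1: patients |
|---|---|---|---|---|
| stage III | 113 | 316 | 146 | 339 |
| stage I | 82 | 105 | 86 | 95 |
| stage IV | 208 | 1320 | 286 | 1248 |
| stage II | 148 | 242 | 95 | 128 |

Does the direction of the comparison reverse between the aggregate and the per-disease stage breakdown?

No

Stage III: the standard therapy 113/316 = 35.8%, Compound 1 146/339 = 43.1% → Compound 1
Stage I: the standard therapy 82/105 = 78.1%, Compound 1 86/95 = 90.5% → Compound 1
Stage IV: the standard therapy 208/1320 = 15.8%, Compound 1 286/1248 = 22.9% → Compound 1
Stage II: the standard therapy 148/242 = 61.2%, Compound 1 95/128 = 74.2% → Compound 1
Overall: the standard therapy 551/1983 = 27.8%, Compound 1 613/1810 = 33.9% → Compound 1
Compound 1 wins overall and in every disease group — no reversal.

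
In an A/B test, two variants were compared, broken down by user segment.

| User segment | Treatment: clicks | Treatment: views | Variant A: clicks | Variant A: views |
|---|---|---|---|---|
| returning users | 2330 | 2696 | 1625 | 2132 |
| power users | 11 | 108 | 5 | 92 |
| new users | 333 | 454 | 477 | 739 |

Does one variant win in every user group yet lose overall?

Returning users: Treatment 2330/2696 = 86.4%, Variant A 1625/2132 = 76.2% → Treatment
Power users: Treatment 11/108 = 10.2%, Variant A 5/92 = 5.4% → Treatment
New users: Treatment 333/454 = 73.3%, Variant A 477/739 = 64.5% → Treatment
Overall: Treatment 2674/3258 = 82.1%, Variant A 2107/2963 = 71.1% → Treatment
Treatment wins overall and in every user group — no reversal.

No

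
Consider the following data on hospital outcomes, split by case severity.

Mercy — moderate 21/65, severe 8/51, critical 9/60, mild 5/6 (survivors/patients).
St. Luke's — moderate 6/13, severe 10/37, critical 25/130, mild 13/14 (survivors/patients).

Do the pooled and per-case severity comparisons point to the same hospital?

Moderate: Mercy 21/65 = 32.3%, St. Luke's 6/13 = 46.2% → St. Luke's
Severe: Mercy 8/51 = 15.7%, St. Luke's 10/37 = 27.0% → St. Luke's
Critical: Mercy 9/60 = 15.0%, St. Luke's 25/130 = 19.2% → St. Luke's
Mild: Mercy 5/6 = 83.3%, St. Luke's 13/14 = 92.9% → St. Luke's
Overall: Mercy 43/182 = 23.6%, St. Luke's 54/194 = 27.8% → St. Luke's
St. Luke's wins overall and in every case group — no reversal.

Yes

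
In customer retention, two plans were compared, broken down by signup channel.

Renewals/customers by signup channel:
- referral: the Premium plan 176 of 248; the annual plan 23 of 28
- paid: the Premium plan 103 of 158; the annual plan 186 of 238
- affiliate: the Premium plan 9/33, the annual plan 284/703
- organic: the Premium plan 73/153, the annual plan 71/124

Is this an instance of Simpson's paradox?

Yes

Referral: the Premium plan 176/248 = 71.0%, the annual plan 23/28 = 82.1% → the annual plan
Paid: the Premium plan 103/158 = 65.2%, the annual plan 186/238 = 78.2% → the annual plan
Affiliate: the Premium plan 9/33 = 27.3%, the annual plan 284/703 = 40.4% → the annual plan
Organic: the Premium plan 73/153 = 47.7%, the annual plan 71/124 = 57.3% → the annual plan
Overall: the Premium plan 361/592 = 61.0%, the annual plan 564/1093 = 51.6% → the Premium plan
The annual plan wins each signup group but the Premium plan wins overall — the comparison reverses. The annual plan's customers skew toward affiliate, which has a lower base rate.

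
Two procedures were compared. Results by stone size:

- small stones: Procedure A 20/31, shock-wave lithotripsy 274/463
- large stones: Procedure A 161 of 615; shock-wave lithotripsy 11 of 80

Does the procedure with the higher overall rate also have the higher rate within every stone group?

No

Small stones: Procedure A 20/31 = 64.5%, shock-wave lithotripsy 274/463 = 59.2% → Procedure A
Large stones: Procedure A 161/615 = 26.2%, shock-wave lithotripsy 11/80 = 13.8% → Procedure A
Overall: Procedure A 181/646 = 28.0%, shock-wave lithotripsy 285/543 = 52.5% → shock-wave lithotripsy
Procedure A wins each stone group but shock-wave lithotripsy wins overall — the comparison reverses. Procedure A's cases skew toward large stones, which has a lower base rate.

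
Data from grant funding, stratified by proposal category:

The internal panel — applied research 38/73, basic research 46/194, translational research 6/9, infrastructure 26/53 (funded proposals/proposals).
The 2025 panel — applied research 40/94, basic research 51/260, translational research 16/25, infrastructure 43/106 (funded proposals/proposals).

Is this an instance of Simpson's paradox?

No

Applied research: the internal panel 38/73 = 52.1%, the 2025 panel 40/94 = 42.6% → the internal panel
Basic research: the internal panel 46/194 = 23.7%, the 2025 panel 51/260 = 19.6% → the internal panel
Translational research: the internal panel 6/9 = 66.7%, the 2025 panel 16/25 = 64.0% → the internal panel
Infrastructure: the internal panel 26/53 = 49.1%, the 2025 panel 43/106 = 40.6% → the internal panel
Overall: the internal panel 116/329 = 35.3%, the 2025 panel 150/485 = 30.9% → the internal panel
The internal panel wins overall and in every proposal group — no reversal.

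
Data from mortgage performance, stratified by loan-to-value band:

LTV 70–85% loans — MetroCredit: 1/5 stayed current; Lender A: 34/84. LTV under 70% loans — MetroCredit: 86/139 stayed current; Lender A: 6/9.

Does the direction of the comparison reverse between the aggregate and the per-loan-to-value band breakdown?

Yes

LTV 70–85%: MetroCredit 1/5 = 20.0%, Lender A 34/84 = 40.5% → Lender A
LTV under 70%: MetroCredit 86/139 = 61.9%, Lender A 6/9 = 66.7% → Lender A
Overall: MetroCredit 87/144 = 60.4%, Lender A 40/93 = 43.0% → MetroCredit
Lender A wins each loan-to-value group but MetroCredit wins overall — the comparison reverses. Lender A's loans skew toward LTV 70–85%, which has a lower base rate.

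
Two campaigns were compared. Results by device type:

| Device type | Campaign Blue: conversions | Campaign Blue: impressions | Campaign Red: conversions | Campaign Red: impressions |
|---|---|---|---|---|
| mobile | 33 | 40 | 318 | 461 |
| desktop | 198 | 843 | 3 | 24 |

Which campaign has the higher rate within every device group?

Mobile: Campaign Blue 33/40 = 82.5%, Campaign Red 318/461 = 69.0% → Campaign Blue
Desktop: Campaign Blue 198/843 = 23.5%, Campaign Red 3/24 = 12.5% → Campaign Blue
Campaign Blue has the higher rate in both groups.

Campaign Blue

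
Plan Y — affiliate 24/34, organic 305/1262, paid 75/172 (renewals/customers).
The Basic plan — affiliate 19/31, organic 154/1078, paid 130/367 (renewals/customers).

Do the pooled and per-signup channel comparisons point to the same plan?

Affiliate: Plan Y 24/34 = 70.6%, the Basic plan 19/31 = 61.3% → Plan Y
Organic: Plan Y 305/1262 = 24.2%, the Basic plan 154/1078 = 14.3% → Plan Y
Paid: Plan Y 75/172 = 43.6%, the Basic plan 130/367 = 35.4% → Plan Y
Overall: Plan Y 404/1468 = 27.5%, the Basic plan 303/1476 = 20.5% → Plan Y
Plan Y wins overall and in every signup group — no reversal.

Yes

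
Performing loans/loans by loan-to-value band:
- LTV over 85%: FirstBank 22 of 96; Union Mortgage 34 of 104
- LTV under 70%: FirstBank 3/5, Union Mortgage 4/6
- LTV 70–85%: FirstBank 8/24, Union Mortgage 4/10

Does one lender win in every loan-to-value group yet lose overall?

No

LTV over 85%: FirstBank 22/96 = 22.9%, Union Mortgage 34/104 = 32.7% → Union Mortgage
LTV under 70%: FirstBank 3/5 = 60.0%, Union Mortgage 4/6 = 66.7% → Union Mortgage
LTV 70–85%: FirstBank 8/24 = 33.3%, Union Mortgage 4/10 = 40.0% → Union Mortgage
Overall: FirstBank 33/125 = 26.4%, Union Mortgage 42/120 = 35.0% → Union Mortgage
Union Mortgage wins overall and in every loan-to-value group — no reversal.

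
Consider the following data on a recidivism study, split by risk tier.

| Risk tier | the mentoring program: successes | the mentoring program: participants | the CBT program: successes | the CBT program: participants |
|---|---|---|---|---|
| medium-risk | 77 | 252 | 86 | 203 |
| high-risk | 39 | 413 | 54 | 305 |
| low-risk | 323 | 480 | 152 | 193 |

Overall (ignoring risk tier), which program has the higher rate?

the CBT program

Medium-risk: the mentoring program 77/252 = 30.6%, the CBT program 86/203 = 42.4% → the CBT program
High-risk: the mentoring program 39/413 = 9.4%, the CBT program 54/305 = 17.7% → the CBT program
Low-risk: the mentoring program 323/480 = 67.3%, the CBT program 152/193 = 78.8% → the CBT program
Overall: the mentoring program 439/1145 = 38.3%, the CBT program 292/701 = 41.7% → the CBT program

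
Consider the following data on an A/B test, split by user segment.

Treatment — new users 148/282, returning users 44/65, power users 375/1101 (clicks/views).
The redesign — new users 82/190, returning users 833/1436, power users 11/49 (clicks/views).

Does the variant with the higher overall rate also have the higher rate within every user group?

No

New users: Treatment 148/282 = 52.5%, the redesign 82/190 = 43.2% → Treatment
Returning users: Treatment 44/65 = 67.7%, the redesign 833/1436 = 58.0% → Treatment
Power users: Treatment 375/1101 = 34.1%, the redesign 11/49 = 22.4% → Treatment
Overall: Treatment 567/1448 = 39.2%, the redesign 926/1675 = 55.3% → the redesign
Treatment wins each user group but the redesign wins overall — the comparison reverses. Treatment's views skew toward power users, which has a lower base rate.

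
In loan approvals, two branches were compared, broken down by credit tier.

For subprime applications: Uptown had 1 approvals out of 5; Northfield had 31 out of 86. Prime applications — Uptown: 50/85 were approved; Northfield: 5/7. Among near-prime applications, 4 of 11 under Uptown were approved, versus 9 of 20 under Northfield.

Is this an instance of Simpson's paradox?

Subprime: Uptown 1/5 = 20.0%, Northfield 31/86 = 36.0% → Northfield
Prime: Uptown 50/85 = 58.8%, Northfield 5/7 = 71.4% → Northfield
Near-prime: Uptown 4/11 = 36.4%, Northfield 9/20 = 45.0% → Northfield
Overall: Uptown 55/101 = 54.5%, Northfield 45/113 = 39.8% → Uptown
Northfield wins each credit group but Uptown wins overall — the comparison reverses. Northfield's applications skew toward subprime, which has a lower base rate.

Yes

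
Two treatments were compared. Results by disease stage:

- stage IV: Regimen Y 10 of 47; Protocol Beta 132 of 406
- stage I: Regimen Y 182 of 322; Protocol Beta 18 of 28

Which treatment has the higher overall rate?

Regimen Y

Stage IV: Regimen Y 10/47 = 21.3%, Protocol Beta 132/406 = 32.5% → Protocol Beta
Stage I: Regimen Y 182/322 = 56.5%, Protocol Beta 18/28 = 64.3% → Protocol Beta
Overall: Regimen Y 192/369 = 52.0%, Protocol Beta 150/434 = 34.6% → Regimen Y
(Protocol Beta wins every disease group but Regimen Y wins overall — Protocol Beta's patients skew toward the low-rate stage IV group.)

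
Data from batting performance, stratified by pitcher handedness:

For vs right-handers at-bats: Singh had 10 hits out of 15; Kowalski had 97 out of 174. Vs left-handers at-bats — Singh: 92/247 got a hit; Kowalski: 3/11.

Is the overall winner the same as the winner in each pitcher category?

Vs right-handers: Singh 10/15 = 66.7%, Kowalski 97/174 = 55.7% → Singh
Vs left-handers: Singh 92/247 = 37.2%, Kowalski 3/11 = 27.3% → Singh
Overall: Singh 102/262 = 38.9%, Kowalski 100/185 = 54.1% → Kowalski
Singh wins each pitcher group but Kowalski wins overall — the comparison reverses. Singh's at-bats skew toward vs left-handers, which has a lower base rate.

No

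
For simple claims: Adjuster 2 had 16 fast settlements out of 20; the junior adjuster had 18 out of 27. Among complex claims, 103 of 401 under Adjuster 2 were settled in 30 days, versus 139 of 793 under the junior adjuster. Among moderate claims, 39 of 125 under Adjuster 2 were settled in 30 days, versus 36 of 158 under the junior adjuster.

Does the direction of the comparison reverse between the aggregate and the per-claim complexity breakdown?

Simple: Adjuster 2 16/20 = 80.0%, the junior adjuster 18/27 = 66.7% → Adjuster 2
Complex: Adjuster 2 103/401 = 25.7%, the junior adjuster 139/793 = 17.5% → Adjuster 2
Moderate: Adjuster 2 39/125 = 31.2%, the junior adjuster 36/158 = 22.8% → Adjuster 2
Overall: Adjuster 2 158/546 = 28.9%, the junior adjuster 193/978 = 19.7% → Adjuster 2
Adjuster 2 wins overall and in every claim group — no reversal.

No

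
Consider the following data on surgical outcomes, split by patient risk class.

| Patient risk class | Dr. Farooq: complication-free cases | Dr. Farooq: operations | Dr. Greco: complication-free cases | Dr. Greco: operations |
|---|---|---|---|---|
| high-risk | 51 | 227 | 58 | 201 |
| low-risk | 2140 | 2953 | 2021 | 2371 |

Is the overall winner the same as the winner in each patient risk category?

Yes

High-risk: Dr. Farooq 51/227 = 22.5%, Dr. Greco 58/201 = 28.9% → Dr. Greco
Low-risk: Dr. Farooq 2140/2953 = 72.5%, Dr. Greco 2021/2371 = 85.2% → Dr. Greco
Overall: Dr. Farooq 2191/3180 = 68.9%, Dr. Greco 2079/2572 = 80.8% → Dr. Greco
Dr. Greco wins overall and in every patient risk group — no reversal.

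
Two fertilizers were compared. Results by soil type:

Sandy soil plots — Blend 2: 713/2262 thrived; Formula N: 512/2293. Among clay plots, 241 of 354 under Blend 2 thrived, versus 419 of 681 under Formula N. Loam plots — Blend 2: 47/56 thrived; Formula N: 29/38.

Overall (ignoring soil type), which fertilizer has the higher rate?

Sandy soil: Blend 2 713/2262 = 31.5%, Formula N 512/2293 = 22.3% → Blend 2
Clay: Blend 2 241/354 = 68.1%, Formula N 419/681 = 61.5% → Blend 2
Loam: Blend 2 47/56 = 83.9%, Formula N 29/38 = 76.3% → Blend 2
Overall: Blend 2 1001/2672 = 37.5%, Formula N 960/3012 = 31.9% → Blend 2

Blend 2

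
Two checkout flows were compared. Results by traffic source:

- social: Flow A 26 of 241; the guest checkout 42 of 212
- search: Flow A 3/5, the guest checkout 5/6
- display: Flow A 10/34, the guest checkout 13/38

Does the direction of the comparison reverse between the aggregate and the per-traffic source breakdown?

No

Social: Flow A 26/241 = 10.8%, the guest checkout 42/212 = 19.8% → the guest checkout
Search: Flow A 3/5 = 60.0%, the guest checkout 5/6 = 83.3% → the guest checkout
Display: Flow A 10/34 = 29.4%, the guest checkout 13/38 = 34.2% → the guest checkout
Overall: Flow A 39/280 = 13.9%, the guest checkout 60/256 = 23.4% → the guest checkout
The guest checkout wins overall and in every traffic group — no reversal.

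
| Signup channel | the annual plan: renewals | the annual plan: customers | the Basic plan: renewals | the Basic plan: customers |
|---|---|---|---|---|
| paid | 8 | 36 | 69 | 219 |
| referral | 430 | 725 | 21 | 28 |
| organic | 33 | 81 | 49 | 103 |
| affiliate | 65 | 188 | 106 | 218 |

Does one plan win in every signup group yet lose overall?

Paid: the annual plan 8/36 = 22.2%, the Basic plan 69/219 = 31.5% → the Basic plan
Referral: the annual plan 430/725 = 59.3%, the Basic plan 21/28 = 75.0% → the Basic plan
Organic: the annual plan 33/81 = 40.7%, the Basic plan 49/103 = 47.6% → the Basic plan
Affiliate: the annual plan 65/188 = 34.6%, the Basic plan 106/218 = 48.6% → the Basic plan
Overall: the annual plan 536/1030 = 52.0%, the Basic plan 245/568 = 43.1% → the annual plan
The Basic plan wins each signup group but the annual plan wins overall — the comparison reverses. The Basic plan's customers skew toward paid, which has a lower base rate.

Yes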